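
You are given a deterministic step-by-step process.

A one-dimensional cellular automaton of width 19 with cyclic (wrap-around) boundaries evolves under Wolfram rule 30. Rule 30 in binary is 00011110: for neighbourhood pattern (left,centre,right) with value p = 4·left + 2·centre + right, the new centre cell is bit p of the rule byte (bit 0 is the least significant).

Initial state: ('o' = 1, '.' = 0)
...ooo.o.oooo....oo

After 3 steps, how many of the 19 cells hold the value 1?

8

gen 0: ...ooo.o.oooo....oo
gen 1: o.oo...o.o...o..oo.
gen 2: o.o.o.oo.oo.ooooo..
gen 3: o.o.o.o..o..o....oo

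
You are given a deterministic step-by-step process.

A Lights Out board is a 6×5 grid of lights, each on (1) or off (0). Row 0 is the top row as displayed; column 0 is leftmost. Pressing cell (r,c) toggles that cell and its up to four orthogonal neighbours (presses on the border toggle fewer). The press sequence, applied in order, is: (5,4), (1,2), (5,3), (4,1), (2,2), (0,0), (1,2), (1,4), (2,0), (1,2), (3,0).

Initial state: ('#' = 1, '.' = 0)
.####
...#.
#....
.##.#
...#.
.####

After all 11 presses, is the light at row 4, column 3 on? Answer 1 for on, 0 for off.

k=0  .####
...#.
#....
.##.#
...#.
.####
k=1  .####
...#.
#....
.##.#
...##
.##..
k=2  .#.##
.##..
#.#..
.##.#
...##
.##..
k=3  .#.##
.##..
#.#..
.##.#
....#
.#.##
k=4  .#.##
.##..
#.#..
..#.#
###.#
...##
k=5  .#.##
.#...
##.#.
....#
###.#
...##
k=6  #..##
##...
##.#.
....#
###.#
...##
k=7  #.###
#.##.
####.
....#
###.#
...##
k=8  #.##.
#.#.#
#####
....#
###.#
...##
k=9  #.##.
..#.#
..###
#...#
###.#
...##
k=10  #..#.
.#.##
...##
#...#
###.#
...##
k=11  #..#.
.#.##
#..##
.#..#
.##.#
...##

0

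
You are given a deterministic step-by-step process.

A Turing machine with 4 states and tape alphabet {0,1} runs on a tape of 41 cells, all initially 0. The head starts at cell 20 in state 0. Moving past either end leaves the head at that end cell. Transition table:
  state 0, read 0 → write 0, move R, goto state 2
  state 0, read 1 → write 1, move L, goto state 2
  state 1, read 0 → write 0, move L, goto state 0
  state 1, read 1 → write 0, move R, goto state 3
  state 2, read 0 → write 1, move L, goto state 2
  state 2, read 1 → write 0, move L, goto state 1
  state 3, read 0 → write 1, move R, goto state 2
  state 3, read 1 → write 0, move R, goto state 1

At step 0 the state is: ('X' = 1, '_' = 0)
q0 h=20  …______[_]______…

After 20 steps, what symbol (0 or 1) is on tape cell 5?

1

[0] q0 h=20  …______[_]______…
[1] q2 h=21  …______[_]______…
[2] q2 h=20  …______[_]X_____…
[3] q2 h=19  …______[_]XX____…
[4] q2 h=18  …______[_]XXX___…
[5] q2 h=17  …______[_]XXXX__…
[6] q2 h=16  …______[_]XXXXX_…
[7] q2 h=15  …______[_]XXXXXX…
[8] q2 h=14  …______[_]XXXXXX…
[9] q2 h=13  …______[_]XXXXXX…
[10] q2 h=12  …______[_]XXXXXX…
[11] q2 h=11  …______[_]XXXXXX…
[12] q2 h=10  …______[_]XXXXXX…
[13] q2 h= 9  …______[_]XXXXXX…
[14] q2 h= 8  …______[_]XXXXXX…
[15] q2 h= 7  …______[_]XXXXXX…
[16] q2 h= 6  |______[_]XXXXXX…
[17] q2 h= 5  |_____[_]XXXXXX…
[18] q2 h= 4  |____[_]XXXXXX…
[19] q2 h= 3  |___[_]XXXXXX…
[20] q2 h= 2  |__[_]XXXXXX…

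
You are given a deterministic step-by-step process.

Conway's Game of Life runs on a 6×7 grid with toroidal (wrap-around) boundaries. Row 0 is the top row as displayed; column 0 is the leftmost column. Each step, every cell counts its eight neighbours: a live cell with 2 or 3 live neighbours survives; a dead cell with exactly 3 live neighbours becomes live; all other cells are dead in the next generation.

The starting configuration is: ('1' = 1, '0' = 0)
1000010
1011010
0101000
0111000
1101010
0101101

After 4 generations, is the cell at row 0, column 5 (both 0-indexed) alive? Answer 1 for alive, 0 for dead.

0) 1000010
1011010
0101000
0111000
1101010
0101101
1) 1000010
1011000
1000000
0001000
0000011
0101000
2) 1001101
1000000
0111000
0000001
0010100
1000110
3) 1101100
1000101
1110000
0100000
0001101
1100000
4) 0011110
0000111
0010001
0101000
0110000
0100011

1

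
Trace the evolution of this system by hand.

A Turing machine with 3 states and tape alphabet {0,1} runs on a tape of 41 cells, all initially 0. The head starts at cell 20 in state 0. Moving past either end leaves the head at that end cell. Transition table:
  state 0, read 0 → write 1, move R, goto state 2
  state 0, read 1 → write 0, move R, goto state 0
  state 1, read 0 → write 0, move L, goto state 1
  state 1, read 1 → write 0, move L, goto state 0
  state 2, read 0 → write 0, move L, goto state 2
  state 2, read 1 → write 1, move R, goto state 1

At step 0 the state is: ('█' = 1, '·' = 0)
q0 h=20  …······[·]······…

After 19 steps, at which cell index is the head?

0) q0 h=20  …······[·]······…
1) q2 h=21  …·····█[·]······…
2) q2 h=20  …······[█]······…
3) q1 h=21  …·····█[·]······…
4) q1 h=20  …······[█]······…
5) q0 h=19  …······[·]······…
6) q2 h=20  …·····█[·]······…
7) q2 h=19  …······[█]······…
8) q1 h=20  …·····█[·]······…
9) q1 h=19  …······[█]······…
10) q0 h=18  …······[·]······…
11) q2 h=19  …·····█[·]······…
12) q2 h=18  …······[█]······…
13) q1 h=19  …·····█[·]······…
14) q1 h=18  …······[█]······…
15) q0 h=17  …······[·]······…
16) q2 h=18  …·····█[·]······…
17) q2 h=17  …······[█]······…
18) q1 h=18  …·····█[·]······…
19) q1 h=17  …······[█]······…

17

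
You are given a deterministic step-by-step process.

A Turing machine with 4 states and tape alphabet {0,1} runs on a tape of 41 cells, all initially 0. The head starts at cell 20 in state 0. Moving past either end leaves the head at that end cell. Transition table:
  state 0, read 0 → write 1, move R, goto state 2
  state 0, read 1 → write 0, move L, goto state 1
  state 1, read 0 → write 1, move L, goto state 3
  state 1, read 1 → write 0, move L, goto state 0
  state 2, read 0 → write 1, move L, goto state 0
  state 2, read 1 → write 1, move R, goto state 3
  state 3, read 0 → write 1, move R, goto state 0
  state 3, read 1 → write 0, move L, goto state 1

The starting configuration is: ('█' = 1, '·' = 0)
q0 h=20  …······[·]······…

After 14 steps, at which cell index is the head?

14

step 0: q0 h=20  …······[·]······…
step 1: q2 h=21  …·····█[·]······…
step 2: q0 h=20  …······[█]█·····…
step 3: q1 h=19  …······[·]·█····…
step 4: q3 h=18  …······[·]█·█···…
step 5: q0 h=19  …·····█[█]·█····…
step 6: q1 h=18  …······[█]··█···…
step 7: q0 h=17  …······[·]···█··…
step 8: q2 h=18  …·····█[·]··█···…
step 9: q0 h=17  …······[█]█··█··…
step 10: q1 h=16  …······[·]·█··█·…
step 11: q3 h=15  …······[·]█·█··█…
step 12: q0 h=16  …·····█[█]·█··█·…
step 13: q1 h=15  …······[█]··█··█…
step 14: q0 h=14  …······[·]···█··…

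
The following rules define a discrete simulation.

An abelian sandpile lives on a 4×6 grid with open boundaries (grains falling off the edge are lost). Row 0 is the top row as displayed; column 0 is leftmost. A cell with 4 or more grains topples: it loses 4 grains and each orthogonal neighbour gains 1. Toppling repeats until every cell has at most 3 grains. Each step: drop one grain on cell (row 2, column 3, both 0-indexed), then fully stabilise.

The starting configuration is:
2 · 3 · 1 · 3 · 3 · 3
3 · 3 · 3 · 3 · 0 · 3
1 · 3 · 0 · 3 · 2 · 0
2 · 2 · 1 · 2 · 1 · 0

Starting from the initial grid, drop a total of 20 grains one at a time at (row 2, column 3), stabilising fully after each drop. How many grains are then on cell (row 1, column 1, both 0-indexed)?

2

k=0  2 · 3 · 1 · 3 · 3 · 3
3 · 3 · 3 · 3 · 0 · 3
1 · 3 · 0 · 3 · 2 · 0
2 · 2 · 1 · 2 · 1 · 0
k=1  0 · 2 · 0 · 2 · 1 · 1
1 · 3 · 2 · 2 · 3 · 0
3 · 0 · 3 · 1 · 3 · 1
2 · 3 · 1 · 3 · 1 · 0
k=2  0 · 2 · 0 · 2 · 1 · 1
1 · 3 · 2 · 2 · 3 · 0
3 · 0 · 3 · 2 · 3 · 1
2 · 3 · 1 · 3 · 1 · 0
k=3  0 · 2 · 0 · 2 · 1 · 1
1 · 3 · 2 · 2 · 3 · 0
3 · 0 · 3 · 3 · 3 · 1
2 · 3 · 1 · 3 · 1 · 0
k=4  0 · 3 · 1 · 3 · 2 · 1
2 · 0 · 1 · 2 · 1 · 1
3 · 2 · 2 · 0 · 2 · 2
2 · 3 · 3 · 1 · 3 · 0
k=5  0 · 3 · 1 · 3 · 2 · 1
2 · 0 · 1 · 2 · 1 · 1
3 · 2 · 2 · 1 · 2 · 2
2 · 3 · 3 · 1 · 3 · 0
k=6  0 · 3 · 1 · 3 · 2 · 1
2 · 0 · 1 · 2 · 1 · 1
3 · 2 · 2 · 2 · 2 · 2
2 · 3 · 3 · 1 · 3 · 0
k=7  0 · 3 · 1 · 3 · 2 · 1
2 · 0 · 1 · 2 · 1 · 1
3 · 2 · 2 · 3 · 2 · 2
2 · 3 · 3 · 1 · 3 · 0
k=8  0 · 3 · 1 · 3 · 2 · 1
2 · 0 · 1 · 3 · 1 · 1
3 · 2 · 3 · 0 · 3 · 2
2 · 3 · 3 · 2 · 3 · 0
k=9  0 · 3 · 1 · 3 · 2 · 1
2 · 0 · 1 · 3 · 1 · 1
3 · 2 · 3 · 1 · 3 · 2
2 · 3 · 3 · 2 · 3 · 0
k=10  0 · 3 · 1 · 3 · 2 · 1
2 · 0 · 1 · 3 · 1 · 1
3 · 2 · 3 · 2 · 3 · 2
2 · 3 · 3 · 2 · 3 · 0
k=11  0 · 3 · 1 · 3 · 2 · 1
2 · 0 · 1 · 3 · 1 · 1
3 · 2 · 3 · 3 · 3 · 2
2 · 3 · 3 · 2 · 3 · 0
k=12  0 · 3 · 2 · 0 · 3 · 1
3 · 1 · 3 · 2 · 3 · 1
1 · 1 · 3 · 0 · 2 · 3
0 · 2 · 2 · 2 · 1 · 1
k=13  0 · 3 · 2 · 0 · 3 · 1
3 · 1 · 3 · 2 · 3 · 1
1 · 1 · 3 · 1 · 2 · 3
0 · 2 · 2 · 2 · 1 · 1
k=14  0 · 3 · 2 · 0 · 3 · 1
3 · 1 · 3 · 2 · 3 · 1
1 · 1 · 3 · 2 · 2 · 3
0 · 2 · 2 · 2 · 1 · 1
k=15  0 · 3 · 2 · 0 · 3 · 1
3 · 1 · 3 · 2 · 3 · 1
1 · 1 · 3 · 3 · 2 · 3
0 · 2 · 2 · 2 · 1 · 1
k=16  0 · 3 · 3 · 2 · 0 · 2
3 · 2 · 1 · 1 · 2 · 3
1 · 2 · 1 · 3 · 1 · 0
0 · 2 · 3 · 3 · 2 · 2
k=17  0 · 3 · 3 · 2 · 0 · 2
3 · 2 · 1 · 2 · 2 · 3
1 · 2 · 3 · 1 · 2 · 0
0 · 3 · 0 · 1 · 3 · 2
k=18  0 · 3 · 3 · 2 · 0 · 2
3 · 2 · 1 · 2 · 2 · 3
1 · 2 · 3 · 2 · 2 · 0
0 · 3 · 0 · 1 · 3 · 2
k=19  0 · 3 · 3 · 2 · 0 · 2
3 · 2 · 1 · 2 · 2 · 3
1 · 2 · 3 · 3 · 2 · 0
0 · 3 · 0 · 1 · 3 · 2
k=20  0 · 3 · 3 · 2 · 0 · 2
3 · 2 · 2 · 3 · 2 · 3
1 · 3 · 0 · 1 · 3 · 0
0 · 3 · 1 · 2 · 3 · 2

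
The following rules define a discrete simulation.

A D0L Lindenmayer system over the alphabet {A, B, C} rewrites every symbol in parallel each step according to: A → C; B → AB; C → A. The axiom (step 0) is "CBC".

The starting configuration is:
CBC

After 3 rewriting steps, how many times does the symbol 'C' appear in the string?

k=0  CBC
k=1  AABA
k=2  CCABC
k=3  AACABA

1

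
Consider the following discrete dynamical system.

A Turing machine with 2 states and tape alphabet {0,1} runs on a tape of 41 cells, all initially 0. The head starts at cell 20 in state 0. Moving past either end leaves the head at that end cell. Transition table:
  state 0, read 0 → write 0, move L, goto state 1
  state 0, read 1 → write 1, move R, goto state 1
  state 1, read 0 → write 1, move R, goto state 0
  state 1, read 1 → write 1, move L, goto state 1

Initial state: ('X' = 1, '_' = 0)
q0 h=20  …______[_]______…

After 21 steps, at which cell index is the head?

[0] q0 h=20  …______[_]______…
[1] q1 h=19  …______[_]______…
[2] q0 h=20  …_____X[_]______…
[3] q1 h=19  …______[X]______…
[4] q1 h=18  …______[_]X_____…
[5] q0 h=19  …_____X[X]______…
[6] q1 h=20  …____XX[_]______…
[7] q0 h=21  …___XXX[_]______…
[8] q1 h=20  …____XX[X]______…
[9] q1 h=19  …_____X[X]X_____…
[10] q1 h=18  …______[X]XX____…
[11] q1 h=17  …______[_]XXX___…
[12] q0 h=18  …_____X[X]XX____…
[13] q1 h=19  …____XX[X]X_____…
[14] q1 h=18  …_____X[X]XX____…
[15] q1 h=17  …______[X]XXX___…
[16] q1 h=16  …______[_]XXXX__…
[17] q0 h=17  …_____X[X]XXX___…
[18] q1 h=18  …____XX[X]XX____…
[19] q1 h=17  …_____X[X]XXX___…
[20] q1 h=16  …______[X]XXXX__…
[21] q1 h=15  …______[_]XXXXX_…

15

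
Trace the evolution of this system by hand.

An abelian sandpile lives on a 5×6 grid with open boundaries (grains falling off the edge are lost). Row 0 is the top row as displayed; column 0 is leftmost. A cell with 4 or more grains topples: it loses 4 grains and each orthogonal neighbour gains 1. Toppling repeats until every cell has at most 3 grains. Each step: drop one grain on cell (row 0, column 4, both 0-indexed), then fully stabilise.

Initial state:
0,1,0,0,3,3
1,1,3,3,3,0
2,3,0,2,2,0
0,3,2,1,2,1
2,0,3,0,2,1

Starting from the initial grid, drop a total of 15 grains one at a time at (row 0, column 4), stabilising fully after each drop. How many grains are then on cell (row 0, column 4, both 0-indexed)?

1

k=0  0,1,0,0,3,3
1,1,3,3,3,0
2,3,0,2,2,0
0,3,2,1,2,1
2,0,3,0,2,1
k=1  0,1,1,2,2,0
1,2,0,1,1,2
2,3,1,3,3,0
0,3,2,1,2,1
2,0,3,0,2,1
k=2  0,1,1,2,3,0
1,2,0,1,1,2
2,3,1,3,3,0
0,3,2,1,2,1
2,0,3,0,2,1
k=3  0,1,1,3,0,1
1,2,0,1,2,2
2,3,1,3,3,0
0,3,2,1,2,1
2,0,3,0,2,1
k=4  0,1,1,3,1,1
1,2,0,1,2,2
2,3,1,3,3,0
0,3,2,1,2,1
2,0,3,0,2,1
k=5  0,1,1,3,2,1
1,2,0,1,2,2
2,3,1,3,3,0
0,3,2,1,2,1
2,0,3,0,2,1
k=6  0,1,1,3,3,1
1,2,0,1,2,2
2,3,1,3,3,0
0,3,2,1,2,1
2,0,3,0,2,1
k=7  0,1,2,0,1,2
1,2,0,2,3,2
2,3,1,3,3,0
0,3,2,1,2,1
2,0,3,0,2,1
k=8  0,1,2,0,2,2
1,2,0,2,3,2
2,3,1,3,3,0
0,3,2,1,2,1
2,0,3,0,2,1
k=9  0,1,2,0,3,2
1,2,0,2,3,2
2,3,1,3,3,0
0,3,2,1,2,1
2,0,3,0,2,1
k=10  0,1,2,2,1,3
1,2,1,0,2,3
2,3,2,1,1,1
0,3,2,2,3,1
2,0,3,0,2,1
k=11  0,1,2,2,2,3
1,2,1,0,2,3
2,3,2,1,1,1
0,3,2,2,3,1
2,0,3,0,2,1
k=12  0,1,2,2,3,3
1,2,1,0,2,3
2,3,2,1,1,1
0,3,2,2,3,1
2,0,3,0,2,1
k=13  0,1,2,3,2,1
1,2,1,1,0,1
2,3,2,1,2,2
0,3,2,2,3,1
2,0,3,0,2,1
k=14  0,1,2,3,3,1
1,2,1,1,0,1
2,3,2,1,2,2
0,3,2,2,3,1
2,0,3,0,2,1
k=15  0,1,3,0,1,2
1,2,1,2,1,1
2,3,2,1,2,2
0,3,2,2,3,1
2,0,3,0,2,1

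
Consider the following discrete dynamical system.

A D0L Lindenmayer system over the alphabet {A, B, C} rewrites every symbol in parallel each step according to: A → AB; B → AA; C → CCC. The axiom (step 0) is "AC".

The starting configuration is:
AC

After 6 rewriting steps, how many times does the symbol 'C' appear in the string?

729

k=0  AC
k=1  ABCCC
k=2  ABAACCCCCCCCC
k=3  ABAAABABCCCCCCCCCCCCCCCCCCCCCCCCCCC
k=4  ABAAABABABAAABAACCCCCCCCCCCCCCCCCCCCCCCCCCCCCCCCCCCCCCCCCCCCCCCCCCCCCCCCCCCCCCCCCCCCCCCCCCCCCCCCC
k=5  ABAAABABABAAABAAABAAABABABAAABABCCCCCCCCCCCCCCCCCCCCCCCCCC…CCCCCCCCCCCCCCCCCCCCCCCCCCCCCCCCCCCCCCCCCCCCCCCCCCCCCCCCCC  (len 275)
k=6  ABAAABABABAAABAAABAAABABABAAABABABAAABABABAAABAAABAAABABAB…CCCCCCCCCCCCCCCCCCCCCCCCCCCCCCCCCCCCCCCCCCCCCCCCCCCCCCCCCC  (len 793)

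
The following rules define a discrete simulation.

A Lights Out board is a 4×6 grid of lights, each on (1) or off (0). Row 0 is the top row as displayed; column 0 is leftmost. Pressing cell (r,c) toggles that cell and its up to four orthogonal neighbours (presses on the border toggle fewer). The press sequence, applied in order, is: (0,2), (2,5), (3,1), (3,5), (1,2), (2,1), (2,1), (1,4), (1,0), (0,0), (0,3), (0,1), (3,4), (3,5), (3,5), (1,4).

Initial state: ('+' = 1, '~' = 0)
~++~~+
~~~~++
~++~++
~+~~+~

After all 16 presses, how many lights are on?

step 0: ~++~~+
~~~~++
~++~++
~+~~+~
step 1: ~~~+~+
~~+~++
~++~++
~+~~+~
step 2: ~~~+~+
~~+~+~
~++~~~
~+~~++
step 3: ~~~+~+
~~+~+~
~~+~~~
+~+~++
step 4: ~~~+~+
~~+~+~
~~+~~+
+~+~~~
step 5: ~~++~+
~+~++~
~~~~~+
+~+~~~
step 6: ~~++~+
~~~++~
+++~~+
+++~~~
step 7: ~~++~+
~+~++~
~~~~~+
+~+~~~
step 8: ~~++++
~+~~~+
~~~~++
+~+~~~
step 9: +~++++
+~~~~+
+~~~++
+~+~~~
step 10: ~+++++
~~~~~+
+~~~++
+~+~~~
step 11: ~+~~~+
~~~+~+
+~~~++
+~+~~~
step 12: +~+~~+
~+~+~+
+~~~++
+~+~~~
step 13: +~+~~+
~+~+~+
+~~~~+
+~++++
step 14: +~+~~+
~+~+~+
+~~~~~
+~++~~
step 15: +~+~~+
~+~+~+
+~~~~+
+~++++
step 16: +~+~++
~+~~+~
+~~~++
+~++++

14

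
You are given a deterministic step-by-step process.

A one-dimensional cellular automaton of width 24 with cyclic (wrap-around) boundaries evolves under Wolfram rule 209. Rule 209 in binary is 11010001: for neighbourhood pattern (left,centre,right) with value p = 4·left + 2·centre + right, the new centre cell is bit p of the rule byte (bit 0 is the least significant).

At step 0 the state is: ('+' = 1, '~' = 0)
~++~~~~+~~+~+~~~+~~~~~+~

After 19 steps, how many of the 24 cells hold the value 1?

gen 0: ~++~~~~+~~+~+~~~+~~~~~+~
gen 1: ~~++++~~+~~~~++~~++++~~+
gen 2: +~~++++~~+++~~++~~++++~~
gen 3: ~+~~++++~~+++~~++~~++++~
gen 4: ~~+~~++++~~+++~~++~~++++
gen 5: +~~+~~++++~~+++~~++~~+++
gen 6: ++~~+~~++++~~+++~~++~~++
gen 7: +++~~+~~++++~~+++~~++~~+
gen 8: ++++~~+~~++++~~+++~~++~~
gen 9: ~++++~~+~~++++~~+++~~++~
gen 10: ~~++++~~+~~++++~~+++~~++
gen 11: +~~++++~~+~~++++~~+++~~+
gen 12: ++~~++++~~+~~++++~~+++~~
gen 13: ~++~~++++~~+~~++++~~+++~
gen 14: ~~++~~++++~~+~~++++~~+++
gen 15: +~~++~~++++~~+~~++++~~++
gen 16: ++~~++~~++++~~+~~++++~~+
gen 17: +++~~++~~++++~~+~~++++~~
gen 18: ~+++~~++~~++++~~+~~++++~
gen 19: ~~+++~~++~~++++~~+~~++++

14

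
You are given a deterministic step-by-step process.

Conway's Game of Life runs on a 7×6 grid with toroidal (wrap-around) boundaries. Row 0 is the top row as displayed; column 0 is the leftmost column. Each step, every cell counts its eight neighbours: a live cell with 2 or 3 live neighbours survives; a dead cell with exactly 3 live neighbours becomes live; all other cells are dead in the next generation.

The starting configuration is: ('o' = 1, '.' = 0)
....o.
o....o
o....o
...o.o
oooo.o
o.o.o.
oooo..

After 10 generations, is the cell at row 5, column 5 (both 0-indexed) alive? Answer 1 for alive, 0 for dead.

1

t=0: ....o.
o....o
o....o
...o.o
oooo.o
o.o.o.
oooo..
t=1: ..ooo.
o...o.
......
...o..
......
....o.
o.o.o.
t=2: ..o.o.
....oo
......
......
......
...o.o
.oo.o.
t=3: .oo.o.
...ooo
......
......
......
..ooo.
.oo.oo
t=4: .o....
..oooo
....o.
......
...o..
.oo.oo
o....o
t=5: .ooo..
..oooo
....oo
......
..ooo.
.ooooo
..o.oo
t=6: oo....
oo...o
.....o
.....o
.o...o
oo....
.....o
t=7: .o....
.o...o
....oo
....oo
.o...o
.o...o
.....o
t=8: ......
....oo
......
......
.....o
....oo
......
t=9: ......
......
......
......
....oo
....oo
......
t=10: ......
......
......
......
....oo
....oo
......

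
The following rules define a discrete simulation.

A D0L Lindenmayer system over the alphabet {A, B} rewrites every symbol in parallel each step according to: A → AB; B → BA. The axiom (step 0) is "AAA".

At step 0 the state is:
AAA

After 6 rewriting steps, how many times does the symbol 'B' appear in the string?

96

gen 0: AAA
gen 1: ABABAB
gen 2: ABBAABBAABBA
gen 3: ABBABAABABBABAABABBABAAB
gen 4: ABBABAABBAABABBAABBABAABBAABABBAABBABAABBAABABBA
gen 5: ABBABAABBAABABBABAABABBAABBABAABABBABAABBAABABBABAABABBAABBABAABABBABAABBAABABBABAABABBAABBABAAB
gen 6: ABBABAABBAABABBABAABABBAABBABAABBAABABBAABBABAABABBABAABBA…ABBAABABBABAABABBAABBABAABBAABABBAABBABAABABBABAABBAABABBA  (len 192)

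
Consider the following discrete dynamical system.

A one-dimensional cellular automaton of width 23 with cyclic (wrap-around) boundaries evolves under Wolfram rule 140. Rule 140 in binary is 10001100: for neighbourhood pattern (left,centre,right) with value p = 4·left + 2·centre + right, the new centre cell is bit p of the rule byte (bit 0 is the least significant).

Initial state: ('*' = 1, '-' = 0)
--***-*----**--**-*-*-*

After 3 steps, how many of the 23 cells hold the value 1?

k=0  --***-*----**--**-*-*-*
k=1  --**--*----*---*--*-*-*
k=2  --*---*----*---*--*-*-*
k=3  --*---*----*---*--*-*-*

7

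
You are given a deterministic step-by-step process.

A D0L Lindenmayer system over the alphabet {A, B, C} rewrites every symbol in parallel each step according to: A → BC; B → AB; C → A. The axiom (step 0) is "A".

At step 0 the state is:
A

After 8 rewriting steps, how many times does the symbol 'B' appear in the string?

step 0: A
step 1: BC
step 2: ABA
step 3: BCABBC
step 4: ABABCABABA
step 5: BCABBCABABCABBCABBC
step 6: ABABCABABABCABBCABABCABABABCABABA
step 7: BCABBCABABCABBCABBCABABCABABABCABBCABABCABBCABBCABABCABBCABBC
step 8: ABABCABABABCABBCABABCABABABCABABABCABBCABABCABBCABBCABABCABABABCABBCABABCABABABCABABABCABBCABABCABABABCABABA

47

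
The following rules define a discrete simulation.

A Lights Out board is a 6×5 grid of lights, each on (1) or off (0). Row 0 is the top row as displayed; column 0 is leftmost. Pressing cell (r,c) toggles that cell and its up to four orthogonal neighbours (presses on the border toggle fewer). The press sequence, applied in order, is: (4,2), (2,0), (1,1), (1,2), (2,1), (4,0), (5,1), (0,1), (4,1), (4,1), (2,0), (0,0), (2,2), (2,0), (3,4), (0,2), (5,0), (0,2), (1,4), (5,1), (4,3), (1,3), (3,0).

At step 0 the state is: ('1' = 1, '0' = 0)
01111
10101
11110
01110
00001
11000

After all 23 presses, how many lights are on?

step 0: 01111
10101
11110
01110
00001
11000
step 1: 01111
10101
11110
01010
01111
11100
step 2: 01111
00101
00110
11010
01111
11100
step 3: 00111
11001
01110
11010
01111
11100
step 4: 00011
10111
01010
11010
01111
11100
step 5: 00011
11111
10110
10010
01111
11100
step 6: 00011
11111
10110
00010
10111
01100
step 7: 00011
11111
10110
00010
11111
10000
step 8: 11111
10111
10110
00010
11111
10000
step 9: 11111
10111
10110
01010
00011
11000
step 10: 11111
10111
10110
00010
11111
10000
step 11: 11111
00111
01110
10010
11111
10000
step 12: 00111
10111
01110
10010
11111
10000
step 13: 00111
10011
00000
10110
11111
10000
step 14: 00111
00011
11000
00110
11111
10000
step 15: 00111
00011
11001
00101
11110
10000
step 16: 01001
00111
11001
00101
11110
10000
step 17: 01001
00111
11001
00101
01110
01000
step 18: 00111
00011
11001
00101
01110
01000
step 19: 00110
00000
11000
00101
01110
01000
step 20: 00110
00000
11000
00101
00110
10100
step 21: 00110
00000
11000
00111
00001
10110
step 22: 00100
00111
11010
00111
00001
10110
step 23: 00100
00111
01010
11111
10001
10110

16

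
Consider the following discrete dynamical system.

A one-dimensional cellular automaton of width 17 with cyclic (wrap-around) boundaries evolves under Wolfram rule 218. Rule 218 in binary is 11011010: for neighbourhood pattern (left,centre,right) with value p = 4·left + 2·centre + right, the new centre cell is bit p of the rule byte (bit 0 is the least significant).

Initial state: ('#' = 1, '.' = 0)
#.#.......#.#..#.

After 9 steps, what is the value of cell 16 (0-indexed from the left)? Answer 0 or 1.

1

step 0: #.#.......#.#..#.
step 1: ...#.....#...##..
step 2: ..#.#...#.#.####.
step 3: .#...#.#....#####
step 4: ..#.#...#..######
step 5: ##...#.#.########
step 6: ###.#....########
step 7: ###..#..#########
step 8: #####.###########
step 9: #####.###########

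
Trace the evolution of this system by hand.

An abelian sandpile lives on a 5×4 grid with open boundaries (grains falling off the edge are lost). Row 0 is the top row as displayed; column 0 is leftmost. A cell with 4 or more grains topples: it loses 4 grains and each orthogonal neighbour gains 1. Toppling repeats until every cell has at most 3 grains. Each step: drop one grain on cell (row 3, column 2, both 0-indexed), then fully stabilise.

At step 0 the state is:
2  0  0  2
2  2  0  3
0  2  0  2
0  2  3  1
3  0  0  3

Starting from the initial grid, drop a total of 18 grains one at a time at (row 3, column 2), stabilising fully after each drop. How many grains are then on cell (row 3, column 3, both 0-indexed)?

step 0: 2  0  0  2
2  2  0  3
0  2  0  2
0  2  3  1
3  0  0  3
step 1: 2  0  0  2
2  2  0  3
0  2  1  2
0  3  0  2
3  0  1  3
step 2: 2  0  0  2
2  2  0  3
0  2  1  2
0  3  1  2
3  0  1  3
step 3: 2  0  0  2
2  2  0  3
0  2  1  2
0  3  2  2
3  0  1  3
step 4: 2  0  0  2
2  2  0  3
0  2  1  2
0  3  3  2
3  0  1  3
step 5: 2  0  0  2
2  2  0  3
0  3  2  2
1  0  1  3
3  1  2  3
step 6: 2  0  0  2
2  2  0  3
0  3  2  2
1  0  2  3
3  1  2  3
step 7: 2  0  0  2
2  2  0  3
0  3  2  2
1  0  3  3
3  1  2  3
step 8: 2  0  0  2
2  2  0  3
0  3  3  3
1  1  2  1
3  2  0  1
step 9: 2  0  0  2
2  2  0  3
0  3  3  3
1  1  3  1
3  2  0  1
step 10: 2  0  0  3
2  3  2  0
1  0  2  1
1  3  1  3
3  2  1  1
step 11: 2  0  0  3
2  3  2  0
1  0  2  1
1  3  2  3
3  2  1  1
step 12: 2  0  0  3
2  3  2  0
1  0  2  1
1  3  3  3
3  2  1  1
step 13: 2  0  0  3
2  3  2  0
1  1  3  2
2  0  2  0
3  3  2  2
step 14: 2  0  0  3
2  3  2  0
1  1  3  2
2  0  3  0
3  3  2  2
step 15: 2  0  0  3
2  3  3  0
1  2  0  3
2  1  1  1
3  3  3  2
step 16: 2  0  0  3
2  3  3  0
1  2  0  3
2  1  2  1
3  3  3  2
step 17: 2  0  0  3
2  3  3  0
1  2  0  3
2  1  3  1
3  3  3  2
step 18: 2  0  0  3
2  3  3  0
1  2  1  3
3  3  1  2
0  1  1  3

2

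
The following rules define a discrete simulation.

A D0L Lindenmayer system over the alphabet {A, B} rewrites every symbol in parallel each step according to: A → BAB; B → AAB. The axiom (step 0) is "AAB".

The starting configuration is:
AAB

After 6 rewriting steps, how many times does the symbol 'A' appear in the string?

step 0: AAB
step 1: BABBABAAB
step 2: AABBABAABAABBABAABBABBABAAB
step 3: BABBABAABAABBABAABBABBABAABBABBABAABAABBABAABBABBABAABAABBABAABAABBABAABBABBABAAB
step 4: AABBABAABAABBABAABBABBABAABBABBABAABAABBABAABBABBABAABAABB…BAABBABBABAABAABBABAABBABBABAABAABBABAABAABBABAABBABBABAAB  (len 243)
step 5: BABBABAABAABBABAABBABBABAABBABBABAABAABBABAABBABBABAABAABB…BAABBABBABAABAABBABAABBABBABAABAABBABAABAABBABAABBABBABAAB  (len 729)
step 6: AABBABAABAABBABAABBABBABAABBABBABAABAABBABAABBABBABAABAABB…BAABBABBABAABAABBABAABBABBABAABAABBABAABAABBABAABBABBABAAB  (len 2187)

1094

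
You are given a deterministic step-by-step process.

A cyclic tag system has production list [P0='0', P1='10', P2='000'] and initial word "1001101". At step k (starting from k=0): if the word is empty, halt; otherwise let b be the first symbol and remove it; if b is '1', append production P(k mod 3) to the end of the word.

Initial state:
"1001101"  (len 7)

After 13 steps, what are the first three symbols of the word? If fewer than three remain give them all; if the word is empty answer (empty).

(empty)

k=0  "1001101"  (len 7)
k=1  "0011010"  (len 7)
k=2  "011010"  (len 6)
k=3  "11010"  (len 5)
k=4  "10100"  (len 5)
k=5  "010010"  (len 6)
k=6  "10010"  (len 5)
k=7  "00100"  (len 5)
k=8  "0100"  (len 4)
k=9  "100"  (len 3)
k=10  "000"  (len 3)
k=11  "00"  (len 2)
k=12  "0"  (len 1)
k=13  (halted — word empty)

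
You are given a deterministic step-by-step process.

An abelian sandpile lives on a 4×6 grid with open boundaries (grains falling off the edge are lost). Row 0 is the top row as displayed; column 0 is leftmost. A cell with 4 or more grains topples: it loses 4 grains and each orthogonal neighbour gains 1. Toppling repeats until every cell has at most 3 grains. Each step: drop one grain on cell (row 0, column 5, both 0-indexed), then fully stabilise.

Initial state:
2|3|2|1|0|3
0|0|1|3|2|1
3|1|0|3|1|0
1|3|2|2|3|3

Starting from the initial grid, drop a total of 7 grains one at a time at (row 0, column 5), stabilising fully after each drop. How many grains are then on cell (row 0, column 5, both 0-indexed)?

2

k=0  2|3|2|1|0|3
0|0|1|3|2|1
3|1|0|3|1|0
1|3|2|2|3|3
k=1  2|3|2|1|1|0
0|0|1|3|2|2
3|1|0|3|1|0
1|3|2|2|3|3
k=2  2|3|2|1|1|1
0|0|1|3|2|2
3|1|0|3|1|0
1|3|2|2|3|3
k=3  2|3|2|1|1|2
0|0|1|3|2|2
3|1|0|3|1|0
1|3|2|2|3|3
k=4  2|3|2|1|1|3
0|0|1|3|2|2
3|1|0|3|1|0
1|3|2|2|3|3
k=5  2|3|2|1|2|0
0|0|1|3|2|3
3|1|0|3|1|0
1|3|2|2|3|3
k=6  2|3|2|1|2|1
0|0|1|3|2|3
3|1|0|3|1|0
1|3|2|2|3|3
k=7  2|3|2|1|2|2
0|0|1|3|2|3
3|1|0|3|1|0
1|3|2|2|3|3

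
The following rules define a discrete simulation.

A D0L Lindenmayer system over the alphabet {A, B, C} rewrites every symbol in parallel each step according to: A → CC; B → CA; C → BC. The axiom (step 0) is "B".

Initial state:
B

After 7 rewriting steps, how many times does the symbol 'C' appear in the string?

73

0) B
1) CA
2) BCCC
3) CABCBCBC
4) BCCCCABCCABCCABC
5) CABCBCBCBCCCCABCBCCCCABCBCCCCABC
6) BCCCCABCCABCCABCCABCBCBCBCCCCABCCABCBCBCBCCCCABCCABCBCBCBCCCCABC
7) CABCBCBCBCCCCABCBCCCCABCBCCCCABCBCCCCABCCABCCABCCABCBCBCBC…BCCABCCABCCABCBCBCBCCCCABCBCCCCABCCABCCABCCABCBCBCBCCCCABC  (len 128)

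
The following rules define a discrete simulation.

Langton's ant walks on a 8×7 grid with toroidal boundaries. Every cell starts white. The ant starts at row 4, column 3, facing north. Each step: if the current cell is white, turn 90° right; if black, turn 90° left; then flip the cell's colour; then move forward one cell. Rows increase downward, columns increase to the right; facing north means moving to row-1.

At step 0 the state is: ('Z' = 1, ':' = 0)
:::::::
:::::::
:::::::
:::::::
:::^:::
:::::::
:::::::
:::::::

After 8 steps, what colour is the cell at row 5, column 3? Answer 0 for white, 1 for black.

t=0: :::::::
:::::::
:::::::
:::::::
:::^:::
:::::::
:::::::
:::::::
t=1: :::::::
:::::::
:::::::
:::::::
:::Z>::
:::::::
:::::::
:::::::
t=2: :::::::
:::::::
:::::::
:::::::
:::ZZ::
::::v::
:::::::
:::::::
t=3: :::::::
:::::::
:::::::
:::::::
:::ZZ::
:::<Z::
:::::::
:::::::
t=4: :::::::
:::::::
:::::::
:::::::
:::^Z::
:::ZZ::
:::::::
:::::::
t=5: :::::::
:::::::
:::::::
:::::::
::<:Z::
:::ZZ::
:::::::
:::::::
t=6: :::::::
:::::::
:::::::
::^::::
::Z:Z::
:::ZZ::
:::::::
:::::::
t=7: :::::::
:::::::
:::::::
::Z>:::
::Z:Z::
:::ZZ::
:::::::
:::::::
t=8: :::::::
:::::::
:::::::
::ZZ:::
::ZvZ::
:::ZZ::
:::::::
:::::::

1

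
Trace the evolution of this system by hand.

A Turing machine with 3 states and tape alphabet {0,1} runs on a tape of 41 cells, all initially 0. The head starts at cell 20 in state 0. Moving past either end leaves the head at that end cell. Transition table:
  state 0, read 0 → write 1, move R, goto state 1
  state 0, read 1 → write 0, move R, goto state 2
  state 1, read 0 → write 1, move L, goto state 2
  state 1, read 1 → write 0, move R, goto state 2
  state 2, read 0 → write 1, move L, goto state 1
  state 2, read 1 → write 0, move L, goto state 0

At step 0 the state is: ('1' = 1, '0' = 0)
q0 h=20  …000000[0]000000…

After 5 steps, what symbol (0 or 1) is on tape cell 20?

1

k=0  q0 h=20  …000000[0]000000…
k=1  q1 h=21  …000001[0]000000…
k=2  q2 h=20  …000000[1]100000…
k=3  q0 h=19  …000000[0]010000…
k=4  q1 h=20  …000001[0]100000…
k=5  q2 h=19  …000000[1]110000…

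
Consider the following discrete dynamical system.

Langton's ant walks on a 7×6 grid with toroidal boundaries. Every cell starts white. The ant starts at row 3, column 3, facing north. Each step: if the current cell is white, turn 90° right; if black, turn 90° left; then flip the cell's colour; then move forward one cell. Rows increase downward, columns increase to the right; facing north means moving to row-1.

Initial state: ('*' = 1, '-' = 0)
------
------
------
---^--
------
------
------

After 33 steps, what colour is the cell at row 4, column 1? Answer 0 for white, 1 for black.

gen 0: ------
------
------
---^--
------
------
------
gen 1: ------
------
------
---*>-
------
------
------
gen 2: ------
------
------
---**-
----v-
------
------
gen 3: ------
------
------
---**-
---<*-
------
------
gen 4: ------
------
------
---^*-
---**-
------
------
gen 5: ------
------
------
--<-*-
---**-
------
------
gen 6: ------
------
--^---
--*-*-
---**-
------
------
gen 7: ------
------
--*>--
--*-*-
---**-
------
------
gen 8: ------
------
--**--
--*v*-
---**-
------
------
gen 9: ------
------
--**--
--<**-
---**-
------
------
gen 10: ------
------
--**--
---**-
--v**-
------
------
gen 11: ------
------
--**--
---**-
-<***-
------
------
gen 12: ------
------
--**--
-^-**-
-****-
------
------
gen 13: ------
------
--**--
-*>**-
-****-
------
------
gen 14: ------
------
--**--
-****-
-*v**-
------
------
gen 15: ------
------
--**--
-****-
-*->*-
------
------
gen 16: ------
------
--**--
-**^*-
-*--*-
------
------
gen 17: ------
------
--**--
-*<-*-
-*--*-
------
------
gen 18: ------
------
--**--
-*--*-
-*v-*-
------
------
gen 19: ------
------
--**--
-*--*-
-<*-*-
------
------
gen 20: ------
------
--**--
-*--*-
--*-*-
-v----
------
gen 21: ------
------
--**--
-*--*-
--*-*-
<*----
------
gen 22: ------
------
--**--
-*--*-
^-*-*-
**----
------
gen 23: ------
------
--**--
-*--*-
*>*-*-
**----
------
gen 24: ------
------
--**--
-*--*-
***-*-
*v----
------
gen 25: ------
------
--**--
-*--*-
***-*-
*->---
------
gen 26: ------
------
--**--
-*--*-
***-*-
*-*---
--v---
gen 27: ------
------
--**--
-*--*-
***-*-
*-*---
-<*---
gen 28: ------
------
--**--
-*--*-
***-*-
*^*---
-**---
gen 29: ------
------
--**--
-*--*-
***-*-
**>---
-**---
gen 30: ------
------
--**--
-*--*-
**^-*-
**----
-**---
gen 31: ------
------
--**--
-*--*-
*<--*-
**----
-**---
gen 32: ------
------
--**--
-*--*-
*---*-
*v----
-**---
gen 33: ------
------
--**--
-*--*-
*---*-
*->---
-**---

0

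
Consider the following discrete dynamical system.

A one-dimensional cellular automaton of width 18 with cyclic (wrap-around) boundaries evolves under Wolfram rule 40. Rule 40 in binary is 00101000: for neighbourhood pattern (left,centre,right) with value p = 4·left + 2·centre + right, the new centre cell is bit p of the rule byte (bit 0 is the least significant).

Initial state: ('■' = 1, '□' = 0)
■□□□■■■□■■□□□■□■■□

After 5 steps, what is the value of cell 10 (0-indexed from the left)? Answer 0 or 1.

step 0: ■□□□■■■□■■□□□■□■■□
step 1: □□□□■□□■■□□□□□■■□■
step 2: □□□□□□□■□□□□□□■□■□
step 3: □□□□□□□□□□□□□□□■□□
step 4: □□□□□□□□□□□□□□□□□□
step 5: □□□□□□□□□□□□□□□□□□

0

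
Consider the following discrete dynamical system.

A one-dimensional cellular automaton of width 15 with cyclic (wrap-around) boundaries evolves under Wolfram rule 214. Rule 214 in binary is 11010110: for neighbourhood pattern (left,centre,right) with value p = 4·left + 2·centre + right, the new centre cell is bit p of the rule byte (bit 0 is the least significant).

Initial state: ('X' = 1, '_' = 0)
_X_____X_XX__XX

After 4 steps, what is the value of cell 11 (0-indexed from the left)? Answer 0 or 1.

[0] _X_____X_XX__XX
[1] _XX___XX__XXX_X
[2] __XX_X_XXX_XX_X
[3] XX_X_X__XX__X_X
[4] XX_X_XXX_XXXX__

1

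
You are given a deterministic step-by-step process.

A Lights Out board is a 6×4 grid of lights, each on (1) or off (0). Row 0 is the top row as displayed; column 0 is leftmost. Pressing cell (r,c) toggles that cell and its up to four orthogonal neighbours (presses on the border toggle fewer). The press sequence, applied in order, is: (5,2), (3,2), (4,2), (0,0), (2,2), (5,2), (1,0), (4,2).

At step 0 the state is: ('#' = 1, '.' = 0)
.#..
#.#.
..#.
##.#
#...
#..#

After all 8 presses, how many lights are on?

11

[0] .#..
#.#.
..#.
##.#
#...
#..#
[1] .#..
#.#.
..#.
##.#
#.#.
###.
[2] .#..
#.#.
....
#.#.
#...
###.
[3] .#..
#.#.
....
#...
####
##..
[4] #...
..#.
....
#...
####
##..
[5] #...
....
.###
#.#.
####
##..
[6] #...
....
.###
#.#.
##.#
#.##
[7] ....
##..
####
#.#.
##.#
#.##
[8] ....
##..
####
#...
#.#.
#..#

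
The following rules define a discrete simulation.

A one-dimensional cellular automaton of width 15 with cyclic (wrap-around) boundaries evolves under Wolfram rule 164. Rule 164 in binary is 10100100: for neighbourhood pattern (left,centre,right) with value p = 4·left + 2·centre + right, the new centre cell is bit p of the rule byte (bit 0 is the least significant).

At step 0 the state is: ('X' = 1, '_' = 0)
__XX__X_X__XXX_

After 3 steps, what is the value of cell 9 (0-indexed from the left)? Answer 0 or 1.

[0] __XX__X_X__XXX_
[1] ______XXX___X__
[2] _______X____X__
[3] _______X____X__

0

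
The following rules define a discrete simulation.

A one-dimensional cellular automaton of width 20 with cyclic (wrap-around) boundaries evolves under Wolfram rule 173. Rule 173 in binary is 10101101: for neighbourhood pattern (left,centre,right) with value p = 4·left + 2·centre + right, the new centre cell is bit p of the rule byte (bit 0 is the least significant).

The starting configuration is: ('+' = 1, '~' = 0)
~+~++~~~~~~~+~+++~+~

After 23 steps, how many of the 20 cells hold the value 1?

12

step 0: ~+~++~~~~~~~+~+++~+~
step 1: ~+++~~+++++~++++~++~
step 2: ~++~~~++++~++++~++~~
step 3: ~+~~+~+++~++++~++~~+
step 4: ++~~++++~++++~++~~~+
step 5: +~~~+++~++++~++~~+~+
step 6: ~~+~++~++++~++~~~+++
step 7: ~~+++~++++~++~~+~++~
step 8: +~++~++++~++~~~+++~~
step 9: +++~++++~++~~+~++~~~
step 10: ++~++++~++~~~+++~~+~
step 11: +~++++~++~~+~++~~~++
step 12: ~++++~++~~~+++~~+~++
step 13: ++++~++~~+~++~~~+++~
step 14: +++~++~~~+++~~+~++~+
step 15: ++~++~~+~++~~~+++~++
step 16: +~++~~~+++~~+~++~+++
step 17: ~++~~+~++~~~+++~++++
step 18: ++~~~+++~~+~++~++++~
step 19: +~~+~++~~~+++~++++~+
step 20: ~~~+++~~+~++~++++~++
step 21: ~+~++~~~+++~++++~++~
step 22: ~+++~~+~++~++++~++~~
step 23: ~++~~~+++~++++~++~~+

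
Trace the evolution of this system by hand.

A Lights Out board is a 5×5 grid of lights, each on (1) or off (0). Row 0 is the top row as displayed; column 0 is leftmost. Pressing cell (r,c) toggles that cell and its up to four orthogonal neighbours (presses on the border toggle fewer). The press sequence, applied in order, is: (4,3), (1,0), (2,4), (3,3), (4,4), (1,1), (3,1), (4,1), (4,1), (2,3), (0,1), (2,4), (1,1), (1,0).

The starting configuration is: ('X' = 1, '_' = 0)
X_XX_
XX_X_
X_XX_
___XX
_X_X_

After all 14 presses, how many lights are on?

step 0: X_XX_
XX_X_
X_XX_
___XX
_X_X_
step 1: X_XX_
XX_X_
X_XX_
____X
_XX_X
step 2: __XX_
___X_
__XX_
____X
_XX_X
step 3: __XX_
___XX
__X_X
_____
_XX_X
step 4: __XX_
___XX
__XXX
__XXX
_XXXX
step 5: __XX_
___XX
__XXX
__XX_
_XX__
step 6: _XXX_
XXXXX
_XXXX
__XX_
_XX__
step 7: _XXX_
XXXXX
__XXX
XX_X_
__X__
step 8: _XXX_
XXXXX
__XXX
X__X_
XX___
step 9: _XXX_
XXXXX
__XXX
XX_X_
__X__
step 10: _XXX_
XXX_X
_____
XX___
__X__
step 11: X__X_
X_X_X
_____
XX___
__X__
step 12: X__X_
X_X__
___XX
XX__X
__X__
step 13: XX_X_
_X___
_X_XX
XX__X
__X__
step 14: _X_X_
X____
XX_XX
XX__X
__X__

11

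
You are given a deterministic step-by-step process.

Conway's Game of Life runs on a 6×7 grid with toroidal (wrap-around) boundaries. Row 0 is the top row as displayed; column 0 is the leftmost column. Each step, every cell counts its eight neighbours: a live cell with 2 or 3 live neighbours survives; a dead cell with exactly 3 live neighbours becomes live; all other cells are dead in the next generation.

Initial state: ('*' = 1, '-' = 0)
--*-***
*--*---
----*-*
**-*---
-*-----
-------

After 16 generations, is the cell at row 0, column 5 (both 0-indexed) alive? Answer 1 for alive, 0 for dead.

0

[0] --*-***
*--*---
----*-*
**-*---
-*-----
-------
[1] ---****
*--*---
-****-*
***----
***----
-----*-
[2] ---*-**
**-----
----*-*
------*
*-*---*
****-*-
[3] ---*-*-
*---*--
-----**
------*
--**-*-
---*-*-
[4] ---*-**
----*--
*----**
----*-*
--**-**
---*-**
[5] ---*--*
*---*--
*---*-*
---**--
*-**---
*--*---
[6] *--**-*
*--**--
*---*-*
***-***
-**----
**-**-*
[7] -------
-*-----
--*----
--*-*--
-------
----*-*
[8] -------
-------
-***---
---*---
---*-*-
-------
[9] -------
--*----
--**---
---*---
----*--
-------
[10] -------
--**---
--**---
--***--
-------
-------
[11] -------
--**---
-*-----
--*-*--
---*---
-------
[12] -------
--*----
-*-----
--**---
---*---
-------
[13] -------
-------
-*-*---
--**---
--**---
-------
[14] -------
-------
---*---
-*--*--
--**---
-------
[15] -------
-------
-------
----*--
--**---
-------
[16] -------
-------
-------
---*---
---*---
-------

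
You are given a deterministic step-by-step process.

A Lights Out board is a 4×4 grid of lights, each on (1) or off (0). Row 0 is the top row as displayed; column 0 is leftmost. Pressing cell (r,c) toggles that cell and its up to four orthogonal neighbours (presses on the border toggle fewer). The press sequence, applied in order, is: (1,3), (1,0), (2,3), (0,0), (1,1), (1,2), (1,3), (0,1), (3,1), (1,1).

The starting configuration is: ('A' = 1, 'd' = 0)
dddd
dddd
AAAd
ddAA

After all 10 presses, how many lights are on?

7

0) dddd
dddd
AAAd
ddAA
1) dddA
ddAA
AAAA
ddAA
2) AddA
AAAA
dAAA
ddAA
3) AddA
AAAd
dAdd
ddAd
4) dAdA
dAAd
dAdd
ddAd
5) dddA
Addd
dddd
ddAd
6) ddAA
AAAA
ddAd
ddAd
7) ddAd
AAdd
ddAA
ddAd
8) AAdd
Addd
ddAA
ddAd
9) AAdd
Addd
dAAA
AAdd
10) Addd
dAAd
ddAA
AAdd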